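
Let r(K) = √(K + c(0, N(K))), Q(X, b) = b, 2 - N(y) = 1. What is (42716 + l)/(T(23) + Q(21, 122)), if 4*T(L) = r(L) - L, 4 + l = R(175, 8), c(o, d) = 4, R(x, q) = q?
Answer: 4414400/12011 - 28480*√3/12011 ≈ 363.42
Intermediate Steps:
N(y) = 1 (N(y) = 2 - 1*1 = 2 - 1 = 1)
l = 4 (l = -4 + 8 = 4)
r(K) = √(4 + K) (r(K) = √(K + 4) = √(4 + K))
T(L) = -L/4 + √(4 + L)/4 (T(L) = (√(4 + L) - L)/4 = -L/4 + √(4 + L)/4)
(42716 + l)/(T(23) + Q(21, 122)) = (42716 + 4)/((-¼*23 + √(4 + 23)/4) + 122) = 42720/((-23/4 + √27/4) + 122) = 42720/((-23/4 + (3*√3)/4) + 122) = 42720/((-23/4 + 3*√3/4) + 122) = 42720/(465/4 + 3*√3/4)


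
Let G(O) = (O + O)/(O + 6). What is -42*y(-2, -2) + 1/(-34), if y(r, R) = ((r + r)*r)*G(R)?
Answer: 11423/34 ≈ 335.97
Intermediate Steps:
G(O) = 2*O/(6 + O) (G(O) = (2*O)/(6 + O) = 2*O/(6 + O))
y(r, R) = 4*R*r²/(6 + R) (y(r, R) = ((r + r)*r)*(2*R/(6 + R)) = ((2*r)*r)*(2*R/(6 + R)) = (2*r²)*(2*R/(6 + R)) = 4*R*r²/(6 + R))
-42*y(-2, -2) + 1/(-34) = -168*(-2)*(-2)²/(6 - 2) + 1/(-34) = -168*(-2)*4/4 - 1/34 = -42*(-8) - 1/34 = 336 - 1/34 = 11423/34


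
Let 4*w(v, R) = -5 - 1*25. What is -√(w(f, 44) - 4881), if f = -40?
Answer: -I*√19554/2 ≈ -69.918*I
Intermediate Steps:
w(v, R) = -15/2 (w(v, R) = (-5 - 1*25)/4 = (-5 - 25)/4 = (¼)*(-30) = -15/2)
-√(w(f, 44) - 4881) = -√(-15/2 - 4881) = -√(-9777/2) = -I*√19554/2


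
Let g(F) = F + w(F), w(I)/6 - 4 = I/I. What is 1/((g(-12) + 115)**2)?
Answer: 1/17689 ≈ 5.6532e-5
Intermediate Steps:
w(I) = 30 (w(I) = 24 + 6*(I/I) = 24 + 6*1 = 24 + 6 = 30)
g(F) = 30 + F (g(F) = F + 30 = 30 + F)
1/((g(-12) + 115)**2) = 1/(((30 - 12) + 115)**2) = 1/((18 + 115)**2) = 1/(133**2) = 1/17689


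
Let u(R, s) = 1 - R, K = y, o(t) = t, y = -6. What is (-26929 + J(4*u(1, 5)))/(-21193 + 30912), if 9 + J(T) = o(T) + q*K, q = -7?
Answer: -26896/9719 ≈ -2.7674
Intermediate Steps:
K = -6
J(T) = 33 + T (J(T) = -9 + (T - 7*(-6)) = -9 + (T + 42) = -9 + (42 + T) = 33 + T)
(-26929 + J(4*u(1, 5)))/(-21193 + 30912) = (-26929 + (33 + 4*(1 - 1*1)))/(-21193 + 30912) = (-26929 + (33 + 4*(1 - 1)))/9719 = (-26929 + (33 + 4*0))*(1/9719) = (-26929 + (33 + 0))*(1/9719) = (-26929 + 33)*(1/9719) = -26896*1/9719 = -26896/9719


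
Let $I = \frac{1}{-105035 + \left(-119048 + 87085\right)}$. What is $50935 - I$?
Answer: $\frac{6977993131}{136998} \approx 50935.0$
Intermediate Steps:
$I = - \frac{1}{136998}$ ($I = \frac{1}{-105035 - 31963} = \frac{1}{-136998} = - \frac{1}{136998} \approx -7.2994 \cdot 10^{-6}$)
$50935 - I = 50935 - - \frac{1}{136998} = 50935 + \frac{1}{136998} = \frac{6977993131}{136998}$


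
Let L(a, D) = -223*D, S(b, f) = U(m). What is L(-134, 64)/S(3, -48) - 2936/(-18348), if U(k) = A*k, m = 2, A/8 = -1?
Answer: 4092338/4587 ≈ 892.16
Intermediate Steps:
A = -8 (A = 8*(-1) = -8)
U(k) = -8*k
S(b, f) = -16 (S(b, f) = -8*2 = -16)
L(-134, 64)/S(3, -48) - 2936/(-18348) = -223*64/(-16) - 2936/(-18348) = -14272*(-1/16) - 2936*(-1/18348) = 892 + 734/4587 = 4092338/4587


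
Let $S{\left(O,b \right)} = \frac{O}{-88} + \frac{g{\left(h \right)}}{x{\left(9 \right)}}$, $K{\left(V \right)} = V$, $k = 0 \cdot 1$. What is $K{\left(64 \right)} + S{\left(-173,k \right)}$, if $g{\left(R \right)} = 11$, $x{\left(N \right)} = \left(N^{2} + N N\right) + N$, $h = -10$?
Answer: $\frac{993623}{15048} \approx 66.03$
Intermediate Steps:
$x{\left(N \right)} = N + 2 N^{2}$ ($x{\left(N \right)} = \left(N^{2} + N^{2}\right) + N = 2 N^{2} + N = N + 2 N^{2}$)
$k = 0$
$S{\left(O,b \right)} = \frac{11}{171} - \frac{O}{88}$ ($S{\left(O,b \right)} = \frac{O}{-88} + \frac{11}{9 \left(1 + 2 \cdot 9\right)} = O \left(- \frac{1}{88}\right) + \frac{11}{9 \left(1 + 18\right)} = - \frac{O}{88} + \frac{11}{9 \cdot 19} = - \frac{O}{88} + \frac{11}{171} = \frac{11}{171} - \frac{O}{88}$)
$K{\left(64 \right)} + S{\left(-173,k \right)} = 64 + \left(\frac{11}{171} - - \frac{173}{88}\right) = 64 + \left(\frac{11}{171} + \frac{173}{88}\right) = 64 + \frac{30551}{15048} = \frac{993623}{15048}$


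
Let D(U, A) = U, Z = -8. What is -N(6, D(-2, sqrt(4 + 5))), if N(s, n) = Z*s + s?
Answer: 42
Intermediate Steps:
N(s, n) = -7*s (N(s, n) = -8*s + s = -7*s)
-N(6, D(-2, sqrt(4 + 5))) = -(-7)*6 = -1*(-42) = 42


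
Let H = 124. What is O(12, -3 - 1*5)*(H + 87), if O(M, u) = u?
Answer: -1688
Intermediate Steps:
O(12, -3 - 1*5)*(H + 87) = (-3 - 1*5)*(124 + 87) = (-3 - 5)*211 = -8*211 = -1688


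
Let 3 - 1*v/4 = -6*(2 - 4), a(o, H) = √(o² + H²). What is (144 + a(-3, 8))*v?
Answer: -5184 - 36*√73 ≈ -5491.6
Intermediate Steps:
a(o, H) = √(H² + o²)
v = -36 (v = 12 - (-24)*(2 - 4) = 12 - (-24)*(-2) = 12 - 4*12 = 12 - 48 = -36)
(144 + a(-3, 8))*v = (144 + √(8² + (-3)²))*(-36) = (144 + √(64 + 9))*(-36) = (144 + √73)*(-36) = -5184 - 36*√73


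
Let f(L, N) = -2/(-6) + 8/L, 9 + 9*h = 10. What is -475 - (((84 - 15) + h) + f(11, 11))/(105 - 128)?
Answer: -1074628/2277 ≈ -471.95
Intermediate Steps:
h = ⅑ (h = -1 + (⅑)*10 = -1 + 10/9 = ⅑ ≈ 0.11111)
f(L, N) = ⅓ + 8/L (f(L, N) = -2*(-⅙) + 8/L = ⅓ + 8/L)
-475 - (((84 - 15) + h) + f(11, 11))/(105 - 128) = -475 - (((84 - 15) + ⅑) + (⅓)*(24 + 11)/11)/(105 - 128) = -475 - ((69 + ⅑) + (⅓)*(1/11)*35)/(-23) = -475 - (622/9 + 35/33)*(-1)/23 = -475 - 6947*(-1)/(99*23) = -475 - 1*(-6947/2277) = -475 + 6947/2277 = -1074628/2277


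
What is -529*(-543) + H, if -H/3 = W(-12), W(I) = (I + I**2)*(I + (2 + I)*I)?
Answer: 244479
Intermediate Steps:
W(I) = (I + I**2)*(I + I*(2 + I))
H = -42768 (H = -3*(-12)**2*(3 + (-12)**2 + 4*(-12)) = -432*(3 + 144 - 48) = -432*99 = -3*14256 = -42768)
-529*(-543) + H = -529*(-543) - 42768 = 287247 - 42768 = 244479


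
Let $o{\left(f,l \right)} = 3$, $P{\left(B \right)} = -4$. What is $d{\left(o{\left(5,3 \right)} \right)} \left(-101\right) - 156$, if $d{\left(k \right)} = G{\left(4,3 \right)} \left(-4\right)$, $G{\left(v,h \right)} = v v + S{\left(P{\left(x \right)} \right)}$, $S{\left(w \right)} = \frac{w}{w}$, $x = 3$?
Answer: $6712$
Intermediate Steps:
$S{\left(w \right)} = 1$
$G{\left(v,h \right)} = 1 + v^{2}$ ($G{\left(v,h \right)} = v v + 1 = v^{2} + 1 = 1 + v^{2}$)
$d{\left(k \right)} = -68$ ($d{\left(k \right)} = \left(1 + 4^{2}\right) \left(-4\right) = \left(1 + 16\right) \left(-4\right) = 17 \left(-4\right) = -68$)
$d{\left(o{\left(5,3 \right)} \right)} \left(-101\right) - 156 = \left(-68\right) \left(-101\right) - 156 = 6868 - 156 = 6712$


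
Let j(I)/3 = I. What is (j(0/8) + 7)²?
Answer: 49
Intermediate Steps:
j(I) = 3*I
(j(0/8) + 7)² = (3*(0/8) + 7)² = (3*(0*(⅛)) + 7)² = (3*0 + 7)² = (0 + 7)² = 7² = 49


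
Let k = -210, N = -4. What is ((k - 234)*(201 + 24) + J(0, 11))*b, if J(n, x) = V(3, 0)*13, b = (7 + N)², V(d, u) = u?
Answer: -899100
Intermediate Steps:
b = 9 (b = (7 - 4)² = 3² = 9)
J(n, x) = 0 (J(n, x) = 0*13 = 0)
((k - 234)*(201 + 24) + J(0, 11))*b = ((-210 - 234)*(201 + 24) + 0)*9 = (-444*225 + 0)*9 = (-99900 + 0)*9 = -99900*9 = -899100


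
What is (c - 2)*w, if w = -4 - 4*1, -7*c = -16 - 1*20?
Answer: -176/7 ≈ -25.143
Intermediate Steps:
c = 36/7 (c = -(-16 - 1*20)/7 = -(-16 - 20)/7 = -1/7*(-36) = 36/7 ≈ 5.1429)
w = -8 (w = -4 - 4 = -8)
(c - 2)*w = (36/7 - 2)*(-8) = (22/7)*(-8) = -176/7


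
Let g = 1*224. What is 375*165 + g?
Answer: 62099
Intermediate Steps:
g = 224
375*165 + g = 375*165 + 224 = 61875 + 224 = 62099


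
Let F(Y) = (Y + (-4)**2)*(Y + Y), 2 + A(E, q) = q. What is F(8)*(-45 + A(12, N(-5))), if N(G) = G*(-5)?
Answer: -8448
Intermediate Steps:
N(G) = -5*G
A(E, q) = -2 + q
F(Y) = 2*Y*(16 + Y) (F(Y) = (Y + 16)*(2*Y) = (16 + Y)*(2*Y) = 2*Y*(16 + Y))
F(8)*(-45 + A(12, N(-5))) = (2*8*(16 + 8))*(-45 + (-2 - 5*(-5))) = (2*8*24)*(-45 + (-2 + 25)) = 384*(-45 + 23) = 384*(-22) = -8448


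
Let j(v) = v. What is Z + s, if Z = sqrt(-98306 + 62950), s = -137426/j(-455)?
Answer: 137426/455 + 2*I*sqrt(8839) ≈ 302.04 + 188.03*I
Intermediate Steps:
s = 137426/455 (s = -137426/(-455) = -137426*(-1/455) = 137426/455 ≈ 302.04)
Z = 2*I*sqrt(8839) (Z = sqrt(-35356) = 2*I*sqrt(8839) ≈ 188.03*I)
Z + s = 2*I*sqrt(8839) + 137426/455 = 137426/455 + 2*I*sqrt(8839)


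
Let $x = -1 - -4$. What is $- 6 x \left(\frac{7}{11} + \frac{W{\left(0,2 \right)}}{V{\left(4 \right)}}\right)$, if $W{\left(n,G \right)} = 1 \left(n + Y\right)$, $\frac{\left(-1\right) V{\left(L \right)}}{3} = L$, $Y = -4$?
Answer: $- \frac{192}{11} \approx -17.455$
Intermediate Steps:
$V{\left(L \right)} = - 3 L$
$W{\left(n,G \right)} = -4 + n$ ($W{\left(n,G \right)} = 1 \left(n - 4\right) = 1 \left(-4 + n\right) = -4 + n$)
$x = 3$ ($x = -1 + 4 = 3$)
$- 6 x \left(\frac{7}{11} + \frac{W{\left(0,2 \right)}}{V{\left(4 \right)}}\right) = \left(-6\right) 3 \left(\frac{7}{11} + \frac{-4 + 0}{\left(-3\right) 4}\right) = - 18 \left(7 \cdot \frac{1}{11} - \frac{4}{-12}\right) = - 18 \left(\frac{7}{11} - - \frac{1}{3}\right) = - 18 \left(\frac{7}{11} + \frac{1}{3}\right) = \left(-18\right) \frac{32}{33} = - \frac{192}{11}$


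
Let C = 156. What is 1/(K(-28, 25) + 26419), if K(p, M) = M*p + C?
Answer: 1/25875 ≈ 3.8647e-5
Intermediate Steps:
K(p, M) = 156 + M*p (K(p, M) = M*p + 156 = 156 + M*p)
1/(K(-28, 25) + 26419) = 1/((156 + 25*(-28)) + 26419) = 1/((156 - 700) + 26419) = 1/(-544 + 26419) = 1/25875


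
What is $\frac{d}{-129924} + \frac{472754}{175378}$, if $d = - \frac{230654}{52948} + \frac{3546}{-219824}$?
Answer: $\frac{6383173668208127467}{2367942430703284512} \approx 2.6957$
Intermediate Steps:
$d = - \frac{6361379813}{1454905144}$ ($d = \left(-230654\right) \frac{1}{52948} + 3546 \left(- \frac{1}{219824}\right) = - \frac{115327}{26474} - \frac{1773}{109912} = - \frac{6361379813}{1454905144} \approx -4.3724$)
$\frac{d}{-129924} + \frac{472754}{175378} = - \frac{6361379813}{1454905144 \left(-129924\right)} + \frac{472754}{175378} = \left(- \frac{6361379813}{1454905144}\right) \left(- \frac{1}{129924}\right) + 472754 \cdot \frac{1}{175378} = \frac{6361379813}{189027095929056} + \frac{236377}{87689} = \frac{6383173668208127467}{2367942430703284512}$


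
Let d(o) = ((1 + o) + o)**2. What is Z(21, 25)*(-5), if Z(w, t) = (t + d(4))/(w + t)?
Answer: -265/23 ≈ -11.522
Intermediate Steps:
d(o) = (1 + 2*o)**2
Z(w, t) = (81 + t)/(t + w) (Z(w, t) = (t + (1 + 2*4)**2)/(w + t) = (t + (1 + 8)**2)/(t + w) = (t + 9**2)/(t + w) = (t + 81)/(t + w) = (81 + t)/(t + w))
Z(21, 25)*(-5) = ((81 + 25)/(25 + 21))*(-5) = (106/46)*(-5) = ((1/46)*106)*(-5) = (53/23)*(-5) = -265/23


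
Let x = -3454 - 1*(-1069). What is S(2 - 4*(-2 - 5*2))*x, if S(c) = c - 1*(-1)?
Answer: -121635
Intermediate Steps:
x = -2385 (x = -3454 + 1069 = -2385)
S(c) = 1 + c (S(c) = c + 1 = 1 + c)
S(2 - 4*(-2 - 5*2))*x = (1 + (2 - 4*(-2 - 5*2)))*(-2385) = (1 + (2 - 4*(-2 - 10)))*(-2385) = (1 + (2 - 4*(-12)))*(-2385) = (1 + (2 + 48))*(-2385) = (1 + 50)*(-2385) = 51*(-2385) = -121635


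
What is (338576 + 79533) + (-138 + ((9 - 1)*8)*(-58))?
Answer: 414259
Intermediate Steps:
(338576 + 79533) + (-138 + ((9 - 1)*8)*(-58)) = 418109 + (-138 + (8*8)*(-58)) = 418109 + (-138 + 64*(-58)) = 418109 + (-138 - 3712) = 418109 - 3850 = 414259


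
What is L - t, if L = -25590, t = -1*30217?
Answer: 4627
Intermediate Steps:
t = -30217
L - t = -25590 - 1*(-30217) = -25590 + 30217 = 4627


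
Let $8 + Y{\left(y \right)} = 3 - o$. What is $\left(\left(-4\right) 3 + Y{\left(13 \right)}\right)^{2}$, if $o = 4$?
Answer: $441$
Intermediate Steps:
$Y{\left(y \right)} = -9$ ($Y{\left(y \right)} = -8 + \left(3 - 4\right) = -8 - 1 = -9$)
$\left(\left(-4\right) 3 + Y{\left(13 \right)}\right)^{2} = \left(\left(-4\right) 3 - 9\right)^{2} = \left(-12 - 9\right)^{2} = \left(-21\right)^{2} = 441$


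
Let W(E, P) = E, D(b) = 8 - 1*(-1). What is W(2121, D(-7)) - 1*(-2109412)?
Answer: 2111533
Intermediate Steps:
D(b) = 9 (D(b) = 8 + 1 = 9)
W(2121, D(-7)) - 1*(-2109412) = 2121 - 1*(-2109412) = 2121 + 2109412 = 2111533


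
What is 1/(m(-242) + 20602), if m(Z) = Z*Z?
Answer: 1/79166 ≈ 1.2632e-5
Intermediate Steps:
m(Z) = Z**2
1/(m(-242) + 20602) = 1/((-242)**2 + 20602) = 1/(58564 + 20602) = 1/79166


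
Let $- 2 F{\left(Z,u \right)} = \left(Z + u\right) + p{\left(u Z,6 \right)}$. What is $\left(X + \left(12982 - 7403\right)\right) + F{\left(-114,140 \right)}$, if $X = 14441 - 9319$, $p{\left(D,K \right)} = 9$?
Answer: $\frac{21367}{2} \approx 10684.0$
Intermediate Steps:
$F{\left(Z,u \right)} = - \frac{9}{2} - \frac{Z}{2} - \frac{u}{2}$ ($F{\left(Z,u \right)} = - \frac{\left(Z + u\right) + 9}{2} = - \frac{9 + Z + u}{2} = - \frac{9}{2} - \frac{Z}{2} - \frac{u}{2}$)
$X = 5122$
$\left(X + \left(12982 - 7403\right)\right) + F{\left(-114,140 \right)} = \left(5122 + \left(12982 - 7403\right)\right) - \frac{35}{2} = \left(5122 + 5579\right) - \frac{35}{2} = 10701 - \frac{35}{2} = \frac{21367}{2}$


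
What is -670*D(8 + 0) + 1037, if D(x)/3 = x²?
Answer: -127603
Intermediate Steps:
D(x) = 3*x²
-670*D(8 + 0) + 1037 = -2010*(8 + 0)² + 1037 = -2010*8² + 1037 = -2010*64 + 1037 = -670*192 + 1037 = -128640 + 1037 = -127603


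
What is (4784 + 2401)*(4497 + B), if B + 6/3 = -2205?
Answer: 16453650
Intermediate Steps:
B = -2207 (B = -2 - 2205 = -2207)
(4784 + 2401)*(4497 + B) = (4784 + 2401)*(4497 - 2207) = 7185*2290 = 16453650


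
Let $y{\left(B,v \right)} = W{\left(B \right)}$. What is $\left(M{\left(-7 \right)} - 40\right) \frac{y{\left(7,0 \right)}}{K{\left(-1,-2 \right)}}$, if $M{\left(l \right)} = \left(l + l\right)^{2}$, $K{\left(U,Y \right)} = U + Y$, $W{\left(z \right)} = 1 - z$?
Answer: $312$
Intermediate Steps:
$y{\left(B,v \right)} = 1 - B$
$M{\left(l \right)} = 4 l^{2}$ ($M{\left(l \right)} = \left(2 l\right)^{2} = 4 l^{2}$)
$\left(M{\left(-7 \right)} - 40\right) \frac{y{\left(7,0 \right)}}{K{\left(-1,-2 \right)}} = \left(4 \left(-7\right)^{2} - 40\right) \frac{1 - 7}{-1 - 2} = \left(4 \cdot 49 - 40\right) \frac{1 - 7}{-3} = \left(196 - 40\right) \left(\left(-6\right) \left(- \frac{1}{3}\right)\right) = 156 \cdot 2 = 312$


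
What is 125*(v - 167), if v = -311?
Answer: -59750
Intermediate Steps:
125*(v - 167) = 125*(-311 - 167) = 125*(-478) = -59750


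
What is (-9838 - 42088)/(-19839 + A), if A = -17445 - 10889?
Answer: 51926/48173 ≈ 1.0779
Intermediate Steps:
A = -28334
(-9838 - 42088)/(-19839 + A) = (-9838 - 42088)/(-19839 - 28334) = -51926/(-48173) = -51926*(-1/48173) = 51926/48173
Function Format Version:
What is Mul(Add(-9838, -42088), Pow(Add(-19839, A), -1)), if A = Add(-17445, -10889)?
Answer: Rational(51926, 48173) ≈ 1.0779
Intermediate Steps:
A = -28334
Mul(Add(-9838, -42088), Pow(Add(-19839, A), -1)) = Mul(Add(-9838, -42088), Pow(Add(-19839, -28334), -1)) = Mul(-51926, Pow(-48173, -1)) = Mul(-51926, Rational(-1, 48173)) = Rational(51926, 48173)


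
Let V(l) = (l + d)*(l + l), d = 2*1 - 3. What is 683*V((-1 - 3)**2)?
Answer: 327840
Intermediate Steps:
d = -1 (d = 2 - 3 = -1)
V(l) = 2*l*(-1 + l) (V(l) = (l - 1)*(l + l) = (-1 + l)*(2*l) = 2*l*(-1 + l))
683*V((-1 - 3)**2) = 683*(2*(-1 - 3)**2*(-1 + (-1 - 3)**2)) = 683*(2*(-4)**2*(-1 + (-4)**2)) = 683*(2*16*(-1 + 16)) = 683*(2*16*15) = 683*480 = 327840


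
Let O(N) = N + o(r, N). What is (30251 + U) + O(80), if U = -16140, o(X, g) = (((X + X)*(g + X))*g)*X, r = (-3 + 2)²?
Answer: 27151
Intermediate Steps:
r = 1 (r = (-1)² = 1)
o(X, g) = 2*g*X²*(X + g) (o(X, g) = (((2*X)*(X + g))*g)*X = ((2*X*(X + g))*g)*X = (2*X*g*(X + g))*X = 2*g*X²*(X + g))
O(N) = N + 2*N*(1 + N) (O(N) = N + 2*N*1²*(1 + N) = N + 2*N*1*(1 + N) = N + 2*N*(1 + N))
(30251 + U) + O(80) = (30251 - 16140) + 80*(3 + 2*80) = 14111 + 80*(3 + 160) = 14111 + 80*163 = 14111 + 13040 = 27151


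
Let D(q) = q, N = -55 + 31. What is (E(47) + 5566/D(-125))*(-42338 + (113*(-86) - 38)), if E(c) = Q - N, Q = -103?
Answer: 804383454/125 ≈ 6.4351e+6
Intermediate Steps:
N = -24
E(c) = -79 (E(c) = -103 - 1*(-24) = -103 + 24 = -79)
(E(47) + 5566/D(-125))*(-42338 + (113*(-86) - 38)) = (-79 + 5566/(-125))*(-42338 + (113*(-86) - 38)) = (-79 + 5566*(-1/125))*(-42338 + (-9718 - 38)) = (-79 - 5566/125)*(-42338 - 9756) = -15441/125*(-52094) = 804383454/125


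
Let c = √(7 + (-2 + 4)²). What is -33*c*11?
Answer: -363*√11 ≈ -1203.9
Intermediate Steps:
c = √11 (c = √(7 + 2²) = √(7 + 4) = √11 ≈ 3.3166)
-33*c*11 = -33*√11*11 = -363*√11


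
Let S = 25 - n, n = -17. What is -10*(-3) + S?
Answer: 72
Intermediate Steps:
S = 42 (S = 25 - 1*(-17) = 25 + 17 = 42)
-10*(-3) + S = -10*(-3) + 42 = 30 + 42 = 72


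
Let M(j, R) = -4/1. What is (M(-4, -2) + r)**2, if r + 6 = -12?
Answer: 484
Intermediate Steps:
M(j, R) = -4 (M(j, R) = -4*1 = -4)
r = -18 (r = -6 - 12 = -18)
(M(-4, -2) + r)**2 = (-4 - 18)**2 = (-22)**2 = 484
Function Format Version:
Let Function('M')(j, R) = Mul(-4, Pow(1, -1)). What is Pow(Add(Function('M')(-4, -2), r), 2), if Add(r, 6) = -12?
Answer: 484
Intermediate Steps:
Function('M')(j, R) = -4 (Function('M')(j, R) = Mul(-4, 1) = -4)
r = -18 (r = Add(-6, -12) = -18)
Pow(Add(Function('M')(-4, -2), r), 2) = Pow(Add(-4, -18), 2) = Pow(-22, 2) = 484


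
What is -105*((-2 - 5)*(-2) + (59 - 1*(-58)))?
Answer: -13755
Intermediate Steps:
-105*((-2 - 5)*(-2) + (59 - 1*(-58))) = -105*(-7*(-2) + (59 + 58)) = -105*(14 + 117) = -105*131 = -13755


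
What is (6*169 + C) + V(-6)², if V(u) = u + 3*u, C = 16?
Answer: 1606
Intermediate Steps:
V(u) = 4*u
(6*169 + C) + V(-6)² = (6*169 + 16) + (4*(-6))² = (1014 + 16) + (-24)² = 1030 + 576 = 1606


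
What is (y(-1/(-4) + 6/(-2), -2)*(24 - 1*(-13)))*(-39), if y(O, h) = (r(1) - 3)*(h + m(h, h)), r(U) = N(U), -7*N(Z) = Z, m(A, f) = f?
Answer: -126984/7 ≈ -18141.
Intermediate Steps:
N(Z) = -Z/7
r(U) = -U/7
y(O, h) = -44*h/7 (y(O, h) = (-⅐*1 - 3)*(h + h) = (-⅐ - 3)*(2*h) = -44*h/7)
(y(-1/(-4) + 6/(-2), -2)*(24 - 1*(-13)))*(-39) = ((-44/7*(-2))*(24 - 1*(-13)))*(-39) = (88*(24 + 13)/7)*(-39) = ((88/7)*37)*(-39) = (3256/7)*(-39) = -126984/7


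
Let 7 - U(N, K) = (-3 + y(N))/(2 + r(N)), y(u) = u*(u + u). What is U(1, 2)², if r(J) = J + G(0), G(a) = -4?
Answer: 36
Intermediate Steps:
y(u) = 2*u² (y(u) = u*(2*u) = 2*u²)
r(J) = -4 + J (r(J) = J - 4 = -4 + J)
U(N, K) = 7 - (-3 + 2*N²)/(-2 + N) (U(N, K) = 7 - (-3 + 2*N²)/(2 + (-4 + N)) = 7 - (-3 + 2*N²)/(-2 + N))
U(1, 2)² = ((-11 - 2*1² + 7*1)/(-2 + 1))² = ((-11 - 2*1 + 7)/(-1))² = (-(-11 - 2 + 7))² = (-1*(-6))² = 6² = 36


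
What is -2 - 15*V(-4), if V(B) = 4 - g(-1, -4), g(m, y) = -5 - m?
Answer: -122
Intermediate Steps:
V(B) = 8 (V(B) = 4 - (-5 - 1*(-1)) = 4 - (-5 + 1) = 4 - 1*(-4) = 4 + 4 = 8)
-2 - 15*V(-4) = -2 - 15*8 = -2 - 120 = -122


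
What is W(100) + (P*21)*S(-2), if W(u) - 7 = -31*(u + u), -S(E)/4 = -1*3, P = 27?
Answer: 611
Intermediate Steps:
S(E) = 12 (S(E) = -(-4)*3 = -4*(-3) = 12)
W(u) = 7 - 62*u (W(u) = 7 - 31*(u + u) = 7 - 62*u)
W(100) + (P*21)*S(-2) = (7 - 62*100) + (27*21)*12 = (7 - 6200) + 567*12 = -6193 + 6804 = 611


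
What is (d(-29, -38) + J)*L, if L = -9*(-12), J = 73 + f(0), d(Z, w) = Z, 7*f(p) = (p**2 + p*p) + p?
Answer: 4752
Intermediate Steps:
f(p) = p/7 + 2*p**2/7 (f(p) = ((p**2 + p*p) + p)/7 = ((p**2 + p**2) + p)/7 = (2*p**2 + p)/7 = (p + 2*p**2)/7 = p/7 + 2*p**2/7)
J = 73 (J = 73 + (1/7)*0*(1 + 2*0) = 73 + (1/7)*0*(1 + 0) = 73 + (1/7)*0*1 = 73 + 0 = 73)
L = 108
(d(-29, -38) + J)*L = (-29 + 73)*108 = 44*108 = 4752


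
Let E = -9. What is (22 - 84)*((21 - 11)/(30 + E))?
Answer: -620/21 ≈ -29.524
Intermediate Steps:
(22 - 84)*((21 - 11)/(30 + E)) = (22 - 84)*((21 - 11)/(30 - 9)) = -620/21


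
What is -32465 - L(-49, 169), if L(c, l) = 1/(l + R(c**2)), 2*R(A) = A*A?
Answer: -187165237637/5765139 ≈ -32465.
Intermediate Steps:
R(A) = A**2/2 (R(A) = (A*A)/2 = A**2/2)
L(c, l) = 1/(l + c**4/2) (L(c, l) = 1/(l + (c**2)**2/2) = 1/(l + c**4/2))
-32465 - L(-49, 169) = -32465 - 2/((-49)**4 + 2*169) = -32465 - 2/(5764801 + 338) = -32465 - 2/5765139 = -187165237637/5765139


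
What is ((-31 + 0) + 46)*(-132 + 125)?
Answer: -105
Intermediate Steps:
((-31 + 0) + 46)*(-132 + 125) = (-31 + 46)*(-7) = 15*(-7) = -105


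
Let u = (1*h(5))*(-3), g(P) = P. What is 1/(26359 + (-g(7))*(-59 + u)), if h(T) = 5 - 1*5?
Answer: 1/26772 ≈ 3.7352e-5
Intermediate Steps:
h(T) = 0 (h(T) = 5 - 5 = 0)
u = 0 (u = (1*0)*(-3) = 0*(-3) = 0)
1/(26359 + (-g(7))*(-59 + u)) = 1/(26359 + (-1*7)*(-59 + 0)) = 1/(26359 - 7*(-59)) = 1/(26359 + 413) = 1/26772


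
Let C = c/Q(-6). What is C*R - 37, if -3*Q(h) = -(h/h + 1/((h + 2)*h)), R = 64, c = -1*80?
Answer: -73913/5 ≈ -14783.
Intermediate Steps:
c = -80
Q(h) = ⅓ + 1/(3*h*(2 + h)) (Q(h) = -(-1)*(h/h + 1/((h + 2)*h))/3 = -(-1)*(1 + 1/((2 + h)*h))/3 = -(-1)*(1 + 1/(h*(2 + h)))/3 = -(-1 - 1/(h*(2 + h)))/3 = ⅓ + 1/(3*h*(2 + h)))
C = -1152/5 (C = -80*(-18*(2 - 6)/(1 + (-6)² + 2*(-6))) = -80*72/(1 + 36 - 12) = -80/((⅓)*(-⅙)*(-¼)*25) = -80/25/72 = -80*72/25 = -1152/5 ≈ -230.40)
C*R - 37 = -1152/5*64 - 37 = -73728/5 - 37 = -73913/5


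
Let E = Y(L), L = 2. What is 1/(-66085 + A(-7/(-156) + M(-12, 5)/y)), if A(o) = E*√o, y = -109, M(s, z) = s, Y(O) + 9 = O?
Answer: -224741868/14852066320957 + 14*√11201385/74260331604785 ≈ -1.5131e-5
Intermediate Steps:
Y(O) = -9 + O
E = -7 (E = -9 + 2 = -7)
A(o) = -7*√o
1/(-66085 + A(-7/(-156) + M(-12, 5)/y)) = 1/(-66085 - 7*√(-7/(-156) - 12/(-109))) = 1/(-66085 - 7*√(-7*(-1/156) - 12*(-1/109))) = 1/(-66085 - 7*√(7/156 + 12/109)) = 1/(-66085 - 7*√11201385/8502)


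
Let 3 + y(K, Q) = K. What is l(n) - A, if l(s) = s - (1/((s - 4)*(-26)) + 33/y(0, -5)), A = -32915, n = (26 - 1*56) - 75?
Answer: 93014713/2834 ≈ 32821.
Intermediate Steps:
y(K, Q) = -3 + K
n = -105 (n = (26 - 56) - 75 = -30 - 75 = -105)
l(s) = 11 + s + 1/(26*(-4 + s)) (l(s) = s - (1/((s - 4)*(-26)) + 33/(-3 + 0)) = s - (-1/26/(-4 + s) + 33/(-3)) = s - (-1/(26*(-4 + s)) + 33*(-⅓)) = s - (-1/(26*(-4 + s)) - 11) = s - (-11 - 1/(26*(-4 + s))) = s + (11 + 1/(26*(-4 + s))) = 11 + s + 1/(26*(-4 + s)))
l(n) - A = (-1143/26 + (-105)² + 7*(-105))/(-4 - 105) - 1*(-32915) = (-1143/26 + 11025 - 735)/(-109) + 32915 = -1/109*266397/26 + 32915 = -266397/2834 + 32915 = 93014713/2834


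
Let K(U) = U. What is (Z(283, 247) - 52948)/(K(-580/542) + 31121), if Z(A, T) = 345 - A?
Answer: -14332106/8433501 ≈ -1.6994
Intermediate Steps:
(Z(283, 247) - 52948)/(K(-580/542) + 31121) = ((345 - 1*283) - 52948)/(-580/542 + 31121) = ((345 - 283) - 52948)/(-580*1/542 + 31121) = (62 - 52948)/(-290/271 + 31121) = -52886/8433501/271 = -52886*271/8433501 = -14332106/8433501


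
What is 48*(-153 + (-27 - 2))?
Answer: -8736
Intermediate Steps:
48*(-153 + (-27 - 2)) = 48*(-153 - 29) = 48*(-182) = -8736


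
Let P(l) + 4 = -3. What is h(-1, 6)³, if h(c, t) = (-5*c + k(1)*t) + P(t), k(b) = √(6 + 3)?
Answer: 4096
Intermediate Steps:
k(b) = 3 (k(b) = √9 = 3)
P(l) = -7 (P(l) = -4 - 3 = -7)
h(c, t) = -7 - 5*c + 3*t (h(c, t) = (-5*c + 3*t) - 7 = -7 - 5*c + 3*t)
h(-1, 6)³ = (-7 - 5*(-1) + 3*6)³ = (-7 + 5 + 18)³ = 16³ = 4096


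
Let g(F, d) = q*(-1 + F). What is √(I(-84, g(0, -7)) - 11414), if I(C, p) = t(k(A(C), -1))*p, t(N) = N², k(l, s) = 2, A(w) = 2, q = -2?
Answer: I*√11406 ≈ 106.8*I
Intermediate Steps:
g(F, d) = 2 - 2*F (g(F, d) = -2*(-1 + F) = 2 - 2*F)
I(C, p) = 4*p (I(C, p) = 2²*p = 4*p)
√(I(-84, g(0, -7)) - 11414) = √(4*(2 - 2*0) - 11414) = √(4*(2 + 0) - 11414) = √(4*2 - 11414) = √(8 - 11414) = √(-11406) = I*√11406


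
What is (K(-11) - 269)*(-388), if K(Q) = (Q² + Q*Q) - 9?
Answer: 13968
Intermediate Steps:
K(Q) = -9 + 2*Q² (K(Q) = (Q² + Q²) - 9 = 2*Q² - 9 = -9 + 2*Q²)
(K(-11) - 269)*(-388) = ((-9 + 2*(-11)²) - 269)*(-388) = ((-9 + 2*121) - 269)*(-388) = ((-9 + 242) - 269)*(-388) = (233 - 269)*(-388) = -36*(-388) = 13968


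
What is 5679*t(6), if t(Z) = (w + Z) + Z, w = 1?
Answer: 73827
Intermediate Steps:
t(Z) = 1 + 2*Z (t(Z) = (1 + Z) + Z = 1 + 2*Z)
5679*t(6) = 5679*(1 + 2*6) = 5679*(1 + 12) = 5679*13 = 73827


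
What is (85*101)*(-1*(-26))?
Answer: 223210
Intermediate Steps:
(85*101)*(-1*(-26)) = 8585*26 = 223210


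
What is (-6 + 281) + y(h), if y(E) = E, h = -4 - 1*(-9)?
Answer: 280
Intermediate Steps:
h = 5 (h = -4 + 9 = 5)
(-6 + 281) + y(h) = (-6 + 281) + 5 = 275 + 5 = 280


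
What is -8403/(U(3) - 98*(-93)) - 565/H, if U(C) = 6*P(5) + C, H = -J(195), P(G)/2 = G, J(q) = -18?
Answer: -1778753/55062 ≈ -32.305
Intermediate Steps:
P(G) = 2*G
H = 18 (H = -1*(-18) = 18)
U(C) = 60 + C (U(C) = 6*(2*5) + C = 6*10 + C = 60 + C)
-8403/(U(3) - 98*(-93)) - 565/H = -8403/((60 + 3) - 98*(-93)) - 565/18 = -8403/(63 + 9114) - 565*1/18 = -8403/9177 - 565/18 = -8403*1/9177 - 565/18 = -2801/3059 - 565/18 = -1778753/55062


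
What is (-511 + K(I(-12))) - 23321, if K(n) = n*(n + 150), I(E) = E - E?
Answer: -23832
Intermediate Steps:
I(E) = 0
K(n) = n*(150 + n)
(-511 + K(I(-12))) - 23321 = (-511 + 0*(150 + 0)) - 23321 = (-511 + 0*150) - 23321 = (-511 + 0) - 23321 = -511 - 23321 = -23832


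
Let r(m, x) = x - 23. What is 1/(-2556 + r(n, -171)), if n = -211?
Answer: -1/2750 ≈ -0.00036364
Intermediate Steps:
r(m, x) = -23 + x
1/(-2556 + r(n, -171)) = 1/(-2556 + (-23 - 171)) = 1/(-2556 - 194) = 1/(-2750) = -1/2750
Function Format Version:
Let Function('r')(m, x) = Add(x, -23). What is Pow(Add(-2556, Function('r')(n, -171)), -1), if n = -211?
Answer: Rational(-1, 2750) ≈ -0.00036364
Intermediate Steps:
Function('r')(m, x) = Add(-23, x)
Pow(Add(-2556, Function('r')(n, -171)), -1) = Pow(Add(-2556, Add(-23, -171)), -1) = Pow(Add(-2556, -194), -1) = Pow(-2750, -1) = Rational(-1, 2750)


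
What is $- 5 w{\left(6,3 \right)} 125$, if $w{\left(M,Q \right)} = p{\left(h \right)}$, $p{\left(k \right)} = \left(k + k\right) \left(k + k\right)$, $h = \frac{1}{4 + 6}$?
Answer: $-25$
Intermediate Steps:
$h = \frac{1}{10} \approx 0.1$
$p{\left(k \right)} = 4 k^{2}$ ($p{\left(k \right)} = 2 k 2 k = 4 k^{2}$)
$w{\left(M,Q \right)} = \frac{1}{25}$ ($w{\left(M,Q \right)} = \frac{4}{100} = 4 \cdot \frac{1}{100} = \frac{1}{25}$)
$- 5 w{\left(6,3 \right)} 125 = \left(-5\right) \frac{1}{25} \cdot 125 = \left(- \frac{1}{5}\right) 125 = -25$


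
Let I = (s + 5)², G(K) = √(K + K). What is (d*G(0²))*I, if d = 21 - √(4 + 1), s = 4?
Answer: 0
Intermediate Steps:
G(K) = √2*√K (G(K) = √(2*K) = √2*√K)
I = 81 (I = (4 + 5)² = 9² = 81)
d = 21 - √5 ≈ 18.764
(d*G(0²))*I = ((21 - √5)*(√2*√(0²)))*81 = ((21 - √5)*(√2*√0))*81 = ((21 - √5)*(√2*0))*81 = ((21 - √5)*0)*81 = 0*81 = 0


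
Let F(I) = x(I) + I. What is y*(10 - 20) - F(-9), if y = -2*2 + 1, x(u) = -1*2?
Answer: 41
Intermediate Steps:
x(u) = -2
F(I) = -2 + I
y = -3 (y = -4 + 1 = -3)
y*(10 - 20) - F(-9) = -3*(10 - 20) - (-2 - 9) = -3*(-10) - 1*(-11) = 30 + 11 = 41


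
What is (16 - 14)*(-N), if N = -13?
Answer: 26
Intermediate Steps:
(16 - 14)*(-N) = (16 - 14)*(-1*(-13)) = 2*13 = 26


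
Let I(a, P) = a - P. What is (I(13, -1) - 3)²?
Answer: 121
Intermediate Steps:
(I(13, -1) - 3)² = ((13 - 1*(-1)) - 3)² = ((13 + 1) - 3)² = (14 - 3)² = 11² = 121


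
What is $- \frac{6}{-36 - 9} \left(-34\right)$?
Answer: $- \frac{68}{15} \approx -4.5333$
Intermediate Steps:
$- \frac{6}{-36 - 9} \left(-34\right) = - \frac{6}{-45} \left(-34\right) = \left(-6\right) \left(- \frac{1}{45}\right) \left(-34\right) = \frac{2}{15} \left(-34\right) = - \frac{68}{15}$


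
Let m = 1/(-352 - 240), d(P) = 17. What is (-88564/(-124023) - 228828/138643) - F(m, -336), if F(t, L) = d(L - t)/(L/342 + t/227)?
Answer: 2117919611415861832/129401425287787629 ≈ 16.367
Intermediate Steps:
m = -1/592 (m = 1/(-592) = -1/592 ≈ -0.0016892)
F(t, L) = 17/(t/227 + L/342) (F(t, L) = 17/(L/342 + t/227) = 17/(t/227 + L/342))
(-88564/(-124023) - 228828/138643) - F(m, -336) = (-88564/(-124023) - 228828/138643) - 1319778/(227*(-336) + 342*(-1/592)) = (-88564*(-1/124023) - 228828*1/138643) - 1319778/(-76272 - 171/296) = (88564/124023 - 228828/138643) - 1319778/(-22576683/296) = -16101156392/17194920789 - 1319778*(-296)/22576683 = -16101156392/17194920789 - 1*(-130218096/7525561) = -16101156392/17194920789 + 130218096/7525561 = 2117919611415861832/129401425287787629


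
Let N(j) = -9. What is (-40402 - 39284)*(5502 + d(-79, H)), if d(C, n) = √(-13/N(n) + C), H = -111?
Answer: -438432372 - 26562*I*√698 ≈ -4.3843e+8 - 7.0176e+5*I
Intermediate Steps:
d(C, n) = √(13/9 + C) (d(C, n) = √(-13/(-9) + C) = √(-13*(-⅑) + C) = √(13/9 + C))
(-40402 - 39284)*(5502 + d(-79, H)) = (-40402 - 39284)*(5502 + √(13 + 9*(-79))/3) = -79686*(5502 + √(13 - 711)/3) = -79686*(5502 + √(-698)/3) = -79686*(5502 + (I*√698)/3) = -79686*(5502 + I*√698/3) = -438432372 - 26562*I*√698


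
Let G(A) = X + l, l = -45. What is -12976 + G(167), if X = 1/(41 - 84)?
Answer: -559904/43 ≈ -13021.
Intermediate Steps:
X = -1/43 (X = 1/(-43) = -1/43 ≈ -0.023256)
G(A) = -1936/43 (G(A) = -1/43 - 45 = -1936/43)
-12976 + G(167) = -12976 - 1936/43 = -559904/43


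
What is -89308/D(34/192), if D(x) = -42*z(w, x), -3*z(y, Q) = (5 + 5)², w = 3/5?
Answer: -22327/350 ≈ -63.791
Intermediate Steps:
w = ⅗ (w = 3*(⅕) = ⅗ ≈ 0.60000)
z(y, Q) = -100/3 (z(y, Q) = -(5 + 5)²/3 = -⅓*10² = -⅓*100 = -100/3)
D(x) = 1400 (D(x) = -42*(-100/3) = 1400)
-89308/D(34/192) = -89308/1400 = -89308*1/1400 = -22327/350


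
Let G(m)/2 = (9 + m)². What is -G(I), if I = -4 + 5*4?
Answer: -1250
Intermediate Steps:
I = 16 (I = -4 + 20 = 16)
G(m) = 2*(9 + m)²
-G(I) = -2*(9 + 16)² = -2*25² = -2*625 = -1*1250 = -1250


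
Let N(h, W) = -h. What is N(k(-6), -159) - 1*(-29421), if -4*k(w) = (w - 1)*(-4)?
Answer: 29428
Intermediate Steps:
k(w) = -1 + w (k(w) = -(w - 1)*(-4)/4 = -(-1 + w)*(-4)/4 = -(4 - 4*w)/4 = -1 + w)
N(k(-6), -159) - 1*(-29421) = -(-1 - 6) - 1*(-29421) = -1*(-7) + 29421 = 7 + 29421 = 29428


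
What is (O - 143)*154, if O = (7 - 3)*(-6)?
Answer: -25718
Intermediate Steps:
O = -24 (O = 4*(-6) = -24)
(O - 143)*154 = (-24 - 143)*154 = -167*154 = -25718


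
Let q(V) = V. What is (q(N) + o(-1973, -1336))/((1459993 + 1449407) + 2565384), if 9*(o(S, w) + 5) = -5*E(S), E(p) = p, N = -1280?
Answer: -425/12318264 ≈ -3.4502e-5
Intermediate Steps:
o(S, w) = -5 - 5*S/9 (o(S, w) = -5 + (-5*S)/9 = -5 - 5*S/9)
(q(N) + o(-1973, -1336))/((1459993 + 1449407) + 2565384) = (-1280 + (-5 - 5/9*(-1973)))/((1459993 + 1449407) + 2565384) = (-1280 + (-5 + 9865/9))/(2909400 + 2565384) = (-1280 + 9820/9)/5474784 = -1700/9*1/5474784 = -425/12318264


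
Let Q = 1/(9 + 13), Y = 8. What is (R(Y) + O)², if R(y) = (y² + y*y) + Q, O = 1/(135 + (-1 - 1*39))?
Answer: 71629563769/4368100 ≈ 16398.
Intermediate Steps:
Q = 1/22 ≈ 0.045455
O = 1/95 (O = 1/(135 + (-1 - 39)) = 1/(135 - 40) = 1/95 ≈ 0.010526)
R(y) = 1/22 + 2*y² (R(y) = (y² + y*y) + 1/22 = (y² + y²) + 1/22 = 2*y² + 1/22 = 1/22 + 2*y²)
(R(Y) + O)² = ((1/22 + 2*8²) + 1/95)² = ((1/22 + 2*64) + 1/95)² = ((1/22 + 128) + 1/95)² = (2817/22 + 1/95)² = (267637/2090)² = 71629563769/4368100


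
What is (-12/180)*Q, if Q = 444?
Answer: -148/5 ≈ -29.600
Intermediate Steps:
(-12/180)*Q = -12/180*444 = -12*1/180*444 = -1/15*444 = -148/5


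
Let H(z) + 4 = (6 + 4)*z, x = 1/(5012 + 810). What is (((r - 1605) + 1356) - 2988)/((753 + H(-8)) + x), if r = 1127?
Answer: -12284420/3894919 ≈ -3.1540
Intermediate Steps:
x = 1/5822 ≈ 0.00017176
H(z) = -4 + 10*z (H(z) = -4 + (6 + 4)*z = -4 + 10*z)
(((r - 1605) + 1356) - 2988)/((753 + H(-8)) + x) = (((1127 - 1605) + 1356) - 2988)/((753 + (-4 + 10*(-8))) + 1/5822) = ((-478 + 1356) - 2988)/((753 + (-4 - 80)) + 1/5822) = (878 - 2988)/((753 - 84) + 1/5822) = -2110/(669 + 1/5822) = -2110/3894919/5822 = -2110*5822/3894919 = -12284420/3894919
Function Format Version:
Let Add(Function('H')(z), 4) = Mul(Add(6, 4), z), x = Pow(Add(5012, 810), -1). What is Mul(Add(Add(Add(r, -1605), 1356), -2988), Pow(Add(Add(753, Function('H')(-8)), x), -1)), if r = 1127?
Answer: Rational(-12284420, 3894919) ≈ -3.1540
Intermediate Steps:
x = Rational(1, 5822) (x = Pow(5822, -1) = Rational(1, 5822) ≈ 0.00017176)
Function('H')(z) = Add(-4, Mul(10, z)) (Function('H')(z) = Add(-4, Mul(Add(6, 4), z)) = Add(-4, Mul(10, z)))
Mul(Add(Add(Add(r, -1605), 1356), -2988), Pow(Add(Add(753, Function('H')(-8)), x), -1)) = Mul(Add(Add(Add(1127, -1605), 1356), -2988), Pow(Add(Add(753, Add(-4, Mul(10, -8))), Rational(1, 5822)), -1)) = Mul(Add(Add(-478, 1356), -2988), Pow(Add(Add(753, Add(-4, -80)), Rational(1, 5822)), -1)) = Mul(Add(878, -2988), Pow(Add(Add(753, -84), Rational(1, 5822)), -1)) = Mul(-2110, Pow(Add(669, Rational(1, 5822)), -1)) = Mul(-2110, Pow(Rational(3894919, 5822), -1)) = Mul(-2110, Rational(5822, 3894919)) = Rational(-12284420, 3894919)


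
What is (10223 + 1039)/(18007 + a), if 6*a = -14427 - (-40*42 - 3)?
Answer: 11262/15883 ≈ 0.70906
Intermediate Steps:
a = -2124 (a = (-14427 - (-40*42 - 3))/6 = (-14427 - (-1680 - 3))/6 = (-14427 - 1*(-1683))/6 = (-14427 + 1683)/6 = (⅙)*(-12744) = -2124)
(10223 + 1039)/(18007 + a) = (10223 + 1039)/(18007 - 2124) = 11262/15883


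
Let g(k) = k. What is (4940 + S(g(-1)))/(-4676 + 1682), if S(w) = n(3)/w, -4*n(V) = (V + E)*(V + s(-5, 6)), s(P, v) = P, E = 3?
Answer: -4937/2994 ≈ -1.6490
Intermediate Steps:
n(V) = -(-5 + V)*(3 + V)/4 (n(V) = -(V + 3)*(V - 5)/4 = -(3 + V)*(-5 + V)/4 = -(-5 + V)*(3 + V)/4)
S(w) = 3/w (S(w) = (15/4 + (1/2)*3 - 1/4*3**2)/w = (15/4 + 3/2 - 1/4*9)/w = (15/4 + 3/2 - 9/4)/w = 3/w)
(4940 + S(g(-1)))/(-4676 + 1682) = (4940 + 3/(-1))/(-4676 + 1682) = (4940 + 3*(-1))/(-2994) = (4940 - 3)*(-1/2994) = 4937*(-1/2994) = -4937/2994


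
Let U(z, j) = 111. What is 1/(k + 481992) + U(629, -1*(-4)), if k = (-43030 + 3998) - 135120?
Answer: 34170241/307840 ≈ 111.00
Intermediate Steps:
k = -174152 (k = -39032 - 135120 = -174152)
1/(k + 481992) + U(629, -1*(-4)) = 1/(-174152 + 481992) + 111 = 1/307840 + 111 = 34170241/307840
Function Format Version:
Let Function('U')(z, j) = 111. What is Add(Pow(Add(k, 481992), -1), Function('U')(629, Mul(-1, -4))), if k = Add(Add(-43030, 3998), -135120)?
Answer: Rational(34170241, 307840) ≈ 111.00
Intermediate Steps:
k = -174152 (k = Add(-39032, -135120) = -174152)
Add(Pow(Add(k, 481992), -1), Function('U')(629, Mul(-1, -4))) = Add(Pow(Add(-174152, 481992), -1), 111) = Add(Pow(307840, -1), 111) = Add(Rational(1, 307840), 111) = Rational(34170241, 307840)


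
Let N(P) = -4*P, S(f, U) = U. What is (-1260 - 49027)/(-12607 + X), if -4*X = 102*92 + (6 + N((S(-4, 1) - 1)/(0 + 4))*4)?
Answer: 100574/29909 ≈ 3.3627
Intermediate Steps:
X = -4695/2 (X = -(102*92 + (6 - 4*(1 - 1)/(0 + 4)*4))/4 = -(9384 + (6 - 0/4*4))/4 = -(9384 + (6 - 4*0*4))/4 = -(9384 + (6 + 0*4))/4 = -(9384 + (6 + 0))/4 = -(9384 + 6)/4 = -¼*9390 = -4695/2 ≈ -2347.5)
(-1260 - 49027)/(-12607 + X) = (-1260 - 49027)/(-12607 - 4695/2) = -50287/(-29909/2) = -50287*(-2/29909) = 100574/29909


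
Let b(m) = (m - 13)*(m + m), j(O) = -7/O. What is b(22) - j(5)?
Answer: 1987/5 ≈ 397.40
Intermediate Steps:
b(m) = 2*m*(-13 + m) (b(m) = (-13 + m)*(2*m) = 2*m*(-13 + m))
b(22) - j(5) = 2*22*(-13 + 22) - (-7)/5 = 2*22*9 - (-7)/5 = 396 - 1*(-7/5) = 396 + 7/5 = 1987/5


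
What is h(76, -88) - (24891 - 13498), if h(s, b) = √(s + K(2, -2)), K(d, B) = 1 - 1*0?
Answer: -11393 + √77 ≈ -11384.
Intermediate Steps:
K(d, B) = 1 (K(d, B) = 1 + 0 = 1)
h(s, b) = √(1 + s) (h(s, b) = √(s + 1) = √(1 + s))
h(76, -88) - (24891 - 13498) = √(1 + 76) - (24891 - 13498) = √77 - 1*11393 = √77 - 11393 = -11393 + √77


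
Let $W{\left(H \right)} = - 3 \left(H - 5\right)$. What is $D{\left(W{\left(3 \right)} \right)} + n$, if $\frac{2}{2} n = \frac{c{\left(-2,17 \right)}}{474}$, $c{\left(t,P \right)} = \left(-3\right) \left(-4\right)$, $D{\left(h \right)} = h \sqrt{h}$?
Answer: $\frac{2}{79} + 6 \sqrt{6} \approx 14.722$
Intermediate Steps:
$W{\left(H \right)} = 15 - 3 H$ ($W{\left(H \right)} = - 3 \left(-5 + H\right) = 15 - 3 H$)
$D{\left(h \right)} = h^{\frac{3}{2}}$
$c{\left(t,P \right)} = 12$
$n = \frac{2}{79}$ ($n = \frac{12}{474} = 12 \cdot \frac{1}{474} = \frac{2}{79} \approx 0.025316$)
$D{\left(W{\left(3 \right)} \right)} + n = \left(15 - 9\right)^{\frac{3}{2}} + \frac{2}{79} = 6^{\frac{3}{2}} + \frac{2}{79} = 6 \sqrt{6} + \frac{2}{79} = \frac{2}{79} + 6 \sqrt{6}$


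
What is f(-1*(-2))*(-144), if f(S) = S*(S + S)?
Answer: -1152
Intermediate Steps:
f(S) = 2*S**2 (f(S) = S*(2*S) = 2*S**2)
f(-1*(-2))*(-144) = (2*(-1*(-2))**2)*(-144) = (2*2**2)*(-144) = (2*4)*(-144) = 8*(-144) = -1152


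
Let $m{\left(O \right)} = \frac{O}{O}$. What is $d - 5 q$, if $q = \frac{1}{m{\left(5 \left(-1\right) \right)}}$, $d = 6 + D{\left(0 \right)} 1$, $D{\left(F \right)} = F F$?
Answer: $1$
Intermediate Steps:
$D{\left(F \right)} = F^{2}$
$m{\left(O \right)} = 1$
$d = 6$ ($d = 6 + 0^{2} \cdot 1 = 6 + 0 \cdot 1 = 6 + 0 = 6$)
$q = 1$ ($q = 1^{-1} = 1$)
$d - 5 q = 6 - 5 = 1$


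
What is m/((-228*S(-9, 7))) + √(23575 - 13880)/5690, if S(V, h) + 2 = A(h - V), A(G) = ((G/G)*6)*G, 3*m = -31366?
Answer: 15683/32148 + √9695/5690 ≈ 0.50514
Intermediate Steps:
m = -31366/3 (m = (⅓)*(-31366) = -31366/3 ≈ -10455.)
A(G) = 6*G (A(G) = (1*6)*G = 6*G)
S(V, h) = -2 - 6*V + 6*h (S(V, h) = -2 + 6*(h - V) = -2 + (-6*V + 6*h) = -2 - 6*V + 6*h)
m/((-228*S(-9, 7))) + √(23575 - 13880)/5690 = -31366*(-1/(228*(-2 - 6*(-9) + 6*7)))/3 + √(23575 - 13880)/5690 = -31366*(-1/(228*(-2 + 54 + 42)))/3 + √9695*(1/5690) = -31366/(3*((-228*94))) + √9695/5690 = -31366/3/(-21432) + √9695/5690 = -31366/3*(-1/21432) + √9695/5690 = 15683/32148 + √9695/5690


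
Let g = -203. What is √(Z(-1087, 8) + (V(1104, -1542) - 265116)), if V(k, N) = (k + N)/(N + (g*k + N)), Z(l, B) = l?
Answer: 5*I*√15267635912994/37866 ≈ 515.95*I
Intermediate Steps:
V(k, N) = (N + k)/(-203*k + 2*N) (V(k, N) = (k + N)/(N + (-203*k + N)) = (N + k)/(N + (N - 203*k)) = (N + k)/(-203*k + 2*N))
√(Z(-1087, 8) + (V(1104, -1542) - 265116)) = √(-1087 + ((-1542 + 1104)/(-203*1104 + 2*(-1542)) - 265116)) = √(-1087 + (-438/(-224112 - 3084) - 265116)) = √(-1087 + (-438/(-227196) - 265116)) = √(-1087 + (-1/227196*(-438) - 265116)) = √(-1087 + (73/37866 - 265116)) = √(-1087 - 10038882383/37866) = √(-10080042725/37866) = 5*I*√15267635912994/37866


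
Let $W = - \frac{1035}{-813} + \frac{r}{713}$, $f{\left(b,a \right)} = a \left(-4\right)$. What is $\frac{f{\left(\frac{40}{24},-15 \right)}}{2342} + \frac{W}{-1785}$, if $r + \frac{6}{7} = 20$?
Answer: $\frac{70370778811}{2827170341835} \approx 0.024891$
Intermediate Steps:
$r = \frac{134}{7}$ ($r = - \frac{6}{7} + 20 = \frac{134}{7} \approx 19.143$)
$f{\left(b,a \right)} = - 4 a$
$W = \frac{1758209}{1352561}$ ($W = - \frac{1035}{-813} + \frac{134}{7 \cdot 713} = \left(-1035\right) \left(- \frac{1}{813}\right) + \frac{134}{7} \cdot \frac{1}{713} = \frac{345}{271} + \frac{134}{4991} = \frac{1758209}{1352561} \approx 1.2999$)
$\frac{f{\left(\frac{40}{24},-15 \right)}}{2342} + \frac{W}{-1785} = \frac{\left(-4\right) \left(-15\right)}{2342} + \frac{1758209}{1352561 \left(-1785\right)} = 60 \cdot \frac{1}{2342} + \frac{1758209}{1352561} \left(- \frac{1}{1785}\right) = \frac{30}{1171} - \frac{1758209}{2414321385} = \frac{70370778811}{2827170341835}$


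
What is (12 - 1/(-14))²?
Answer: 28561/196 ≈ 145.72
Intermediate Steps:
(12 - 1/(-14))² = (12 - 1*(-1/14))² = (12 + 1/14)² = (169/14)² = 28561/196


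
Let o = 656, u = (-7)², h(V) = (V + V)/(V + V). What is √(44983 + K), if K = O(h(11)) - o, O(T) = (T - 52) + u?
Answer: 15*√197 ≈ 210.54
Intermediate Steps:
h(V) = 1 (h(V) = (2*V)/((2*V)) = (2*V)*(1/(2*V)) = 1)
u = 49
O(T) = -3 + T (O(T) = (T - 52) + 49 = (-52 + T) + 49 = -3 + T)
K = -658 (K = (-3 + 1) - 1*656 = -2 - 656 = -658)
√(44983 + K) = √(44983 - 658) = √44325 = 15*√197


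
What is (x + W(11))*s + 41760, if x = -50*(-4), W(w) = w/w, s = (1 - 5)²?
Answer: 44976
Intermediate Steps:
s = 16 (s = (-4)² = 16)
W(w) = 1
x = 200
(x + W(11))*s + 41760 = (200 + 1)*16 + 41760 = 201*16 + 41760 = 3216 + 41760 = 44976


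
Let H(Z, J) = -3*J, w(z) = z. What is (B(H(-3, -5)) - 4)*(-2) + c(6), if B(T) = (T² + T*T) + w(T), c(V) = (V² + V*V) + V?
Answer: -844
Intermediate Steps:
c(V) = V + 2*V² (c(V) = (V² + V²) + V = 2*V² + V = V + 2*V²)
B(T) = T + 2*T² (B(T) = (T² + T*T) + T = (T² + T²) + T = 2*T² + T = T + 2*T²)
(B(H(-3, -5)) - 4)*(-2) + c(6) = ((-3*(-5))*(1 + 2*(-3*(-5))) - 4)*(-2) + 6*(1 + 2*6) = (15*(1 + 2*15) - 4)*(-2) + 6*(1 + 12) = (15*(1 + 30) - 4)*(-2) + 6*13 = (15*31 - 4)*(-2) + 78 = (465 - 4)*(-2) + 78 = 461*(-2) + 78 = -922 + 78 = -844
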